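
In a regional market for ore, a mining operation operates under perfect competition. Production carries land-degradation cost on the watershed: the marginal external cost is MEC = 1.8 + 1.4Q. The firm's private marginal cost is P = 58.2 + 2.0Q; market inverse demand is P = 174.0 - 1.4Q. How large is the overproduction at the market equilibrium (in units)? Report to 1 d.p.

Market equilibrium (private): 58.2 + 2.0Q = 174.0 - 1.4Q → Q_m = 34.0588.
Social marginal cost = private MC + MEC = 60.0 + 3.4Q.
Set SMC = demand: 60.0 + 3.4Q = 174.0 - 1.4Q → Q* = 23.7500.
Gap = |34.0588 − 23.7500| = 10.3088.

10.3 units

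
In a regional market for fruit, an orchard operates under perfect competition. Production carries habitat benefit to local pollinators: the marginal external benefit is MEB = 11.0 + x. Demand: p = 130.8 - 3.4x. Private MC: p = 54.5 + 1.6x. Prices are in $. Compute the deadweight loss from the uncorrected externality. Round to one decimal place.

DWL = $86.2

Market equilibrium (private): 54.5 + 1.6x = 130.8 - 3.4x → x_m = 15.2600.
Social marginal cost = private MC − MEB = 43.5 + 0.6x.
Set SMC = demand: 43.5 + 0.6x = 130.8 - 3.4x → x* = 21.8250.
Height of the DWL triangle at x_m is demand(x_m) − SMC(x_m) = MEB(x_m) = 26.2600.
DWL = ½ × 6.5650 × 26.2600 = 86.1985.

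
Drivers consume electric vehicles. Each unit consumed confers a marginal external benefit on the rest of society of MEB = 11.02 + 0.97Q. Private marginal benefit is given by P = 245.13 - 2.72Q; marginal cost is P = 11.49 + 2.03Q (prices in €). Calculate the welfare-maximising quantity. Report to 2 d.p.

Social marginal benefit = demand + MEB = 256.15 - 1.75Q.
Set SMB = MC: 256.15 - 1.75Q = 11.49 + 2.03Q → Q* = 64.7249.

Q* = 64.72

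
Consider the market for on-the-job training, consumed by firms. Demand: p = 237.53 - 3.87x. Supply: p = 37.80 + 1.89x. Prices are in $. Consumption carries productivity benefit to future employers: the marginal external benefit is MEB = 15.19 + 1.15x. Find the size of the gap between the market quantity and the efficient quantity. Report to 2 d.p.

Market equilibrium (private): 37.80 + 1.89x = 237.53 - 3.87x → x_m = 34.6753.
Social marginal benefit = demand + MEB = 252.72 - 2.72x.
Set SMB = MC: 252.72 - 2.72x = 37.80 + 1.89x → x* = 46.6204.
Gap = |34.6753 − 46.6204| = 11.9451.

11.95 units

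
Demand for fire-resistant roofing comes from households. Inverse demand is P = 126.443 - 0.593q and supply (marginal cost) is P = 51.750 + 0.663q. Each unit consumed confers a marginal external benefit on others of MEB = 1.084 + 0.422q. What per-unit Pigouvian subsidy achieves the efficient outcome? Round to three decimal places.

Social marginal benefit = demand + MEB = 127.527 - 0.171q.
Set SMB = MC: 127.527 - 0.171q = 51.750 + 0.663q → q* = 90.8597.
The Pigouvian subsidy equals MEB at q*: 1.084 + 0.422×90.8597 = 39.4268.

subsidy = 39.427 per unit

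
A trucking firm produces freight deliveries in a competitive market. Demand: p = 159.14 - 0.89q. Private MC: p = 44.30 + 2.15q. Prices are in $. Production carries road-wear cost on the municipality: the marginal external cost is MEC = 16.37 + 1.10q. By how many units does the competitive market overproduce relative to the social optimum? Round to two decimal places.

Market equilibrium (private): 44.30 + 2.15q = 159.14 - 0.89q → q_m = 37.7763.
Social marginal cost = private MC + MEC = 60.67 + 3.25q.
Set SMC = demand: 60.67 + 3.25q = 159.14 - 0.89q → q* = 23.7850.
Gap = |37.7763 − 23.7850| = 13.9913.

13.99 units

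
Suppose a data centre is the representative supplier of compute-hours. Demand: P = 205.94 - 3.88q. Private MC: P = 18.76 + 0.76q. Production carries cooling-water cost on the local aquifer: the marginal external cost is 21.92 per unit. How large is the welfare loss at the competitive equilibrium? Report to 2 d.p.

DWL = 51.78

Market equilibrium (private): 18.76 + 0.76q = 205.94 - 3.88q → q_m = 40.3405.
Social marginal cost = private MC + MEC = 40.68 + 0.76q.
Set SMC = demand: 40.68 + 0.76q = 205.94 - 3.88q → q* = 35.6164.
The welfare-loss triangle has base |q_m − q*| and height MEC(q_m) (the vertical gap between SMC and demand is zero at q* and MEC at q_m).
DWL = ½ × 4.7241 × 21.9200 = 51.7761.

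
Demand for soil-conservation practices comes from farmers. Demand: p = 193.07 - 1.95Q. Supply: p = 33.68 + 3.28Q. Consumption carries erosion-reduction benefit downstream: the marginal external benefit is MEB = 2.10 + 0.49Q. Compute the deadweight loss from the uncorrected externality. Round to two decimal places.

DWL = 30.60

Market equilibrium (private): 33.68 + 3.28Q = 193.07 - 1.95Q → Q_m = 30.4761.
Social marginal benefit = demand + MEB = 195.17 - 1.46Q.
Set SMB = MC: 195.17 - 1.46Q = 33.68 + 3.28Q → Q* = 34.0696.
The welfare-loss triangle has base |Q_m − Q*| and height MEB(Q_m) (the vertical gap between SMB and MC is zero at Q* and MEB at Q_m).
DWL = ½ × 3.5935 × 17.0333 = 30.6046.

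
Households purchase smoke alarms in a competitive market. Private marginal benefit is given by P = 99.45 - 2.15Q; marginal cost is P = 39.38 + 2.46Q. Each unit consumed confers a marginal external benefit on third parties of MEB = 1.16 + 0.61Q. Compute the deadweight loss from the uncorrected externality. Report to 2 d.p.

DWL = 10.37

Market equilibrium (private): 39.38 + 2.46Q = 99.45 - 2.15Q → Q_m = 13.0304.
Social marginal benefit = demand + MEB = 100.61 - 1.54Q.
Set SMB = MC: 100.61 - 1.54Q = 39.38 + 2.46Q → Q* = 15.3075.
Between Q* and Q_m the wedge SMB − MC runs linearly from 0 to MEB(Q_m), so the loss is a triangle.
DWL = ½ × 2.2771 × 9.1085 = 10.3705.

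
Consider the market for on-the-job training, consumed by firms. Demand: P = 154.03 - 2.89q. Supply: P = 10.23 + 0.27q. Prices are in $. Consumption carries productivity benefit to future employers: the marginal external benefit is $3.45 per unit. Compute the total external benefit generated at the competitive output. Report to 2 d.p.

Market equilibrium (private): 10.23 + 0.27q = 154.03 - 2.89q → q_m = 45.5063.
Total external benefit = MEB × q_m = 3.45 × 45.5063 = 156.9967.

$157.00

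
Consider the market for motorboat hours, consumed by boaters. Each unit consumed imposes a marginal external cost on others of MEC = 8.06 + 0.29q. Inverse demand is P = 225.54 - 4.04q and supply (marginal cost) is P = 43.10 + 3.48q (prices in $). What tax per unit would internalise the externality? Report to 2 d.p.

Social marginal benefit = demand − MEC = 217.48 - 4.33q.
Set SMB = MC: 217.48 - 4.33q = 43.10 + 3.48q → q* = 22.3278.
The Pigouvian tax equals MEC at q*: 8.06 + 0.29×22.3278 = 14.5351.

tax = $14.54 per unit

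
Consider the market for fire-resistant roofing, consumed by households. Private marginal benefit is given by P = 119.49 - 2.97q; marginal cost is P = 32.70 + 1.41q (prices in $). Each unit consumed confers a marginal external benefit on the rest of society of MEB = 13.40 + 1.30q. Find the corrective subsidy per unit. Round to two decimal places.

Social marginal benefit = demand + MEB = 132.89 - 1.67q.
Set SMB = MC: 132.89 - 1.67q = 32.70 + 1.41q → q* = 32.5292.
The Pigouvian subsidy equals MEB at q*: 13.40 + 1.30×32.5292 = 55.6880.

subsidy = $55.69 per unit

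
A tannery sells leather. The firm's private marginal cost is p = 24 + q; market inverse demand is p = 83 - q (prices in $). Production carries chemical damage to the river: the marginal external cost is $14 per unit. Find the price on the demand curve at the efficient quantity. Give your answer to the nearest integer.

Social marginal cost = private MC + MEC = 38 + q.
Set SMC = demand: 38 + q = 83 - q → q* = 22.5000.
Consumer price on the demand curve at q*: 83 − 1×22.5000 = 60.5000.

P = $61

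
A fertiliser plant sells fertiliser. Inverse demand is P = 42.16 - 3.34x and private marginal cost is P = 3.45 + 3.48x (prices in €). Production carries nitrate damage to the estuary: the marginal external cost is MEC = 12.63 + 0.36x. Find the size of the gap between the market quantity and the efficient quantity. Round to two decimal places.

2.04 units

Market equilibrium (private): 3.45 + 3.48x = 42.16 - 3.34x → x_m = 5.6760.
Social marginal cost = private MC + MEC = 16.08 + 3.84x.
Set SMC = demand: 16.08 + 3.84x = 42.16 - 3.34x → x* = 3.6323.
Gap = |5.6760 − 3.6323| = 2.0437.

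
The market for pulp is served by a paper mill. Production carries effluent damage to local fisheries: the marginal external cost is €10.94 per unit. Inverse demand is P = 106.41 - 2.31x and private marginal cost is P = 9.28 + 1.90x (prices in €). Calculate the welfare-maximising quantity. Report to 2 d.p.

Social marginal cost = private MC + MEC = 20.22 + 1.90x.
Set SMC = demand: 20.22 + 1.90x = 106.41 - 2.31x → x* = 20.4727.

x* = 20.47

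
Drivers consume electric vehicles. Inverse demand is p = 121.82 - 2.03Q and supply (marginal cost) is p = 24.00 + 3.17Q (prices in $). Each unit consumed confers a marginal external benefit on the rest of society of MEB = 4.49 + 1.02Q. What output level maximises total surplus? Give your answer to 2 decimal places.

Q* = 24.48

Social marginal benefit = demand + MEB = 126.31 - 1.01Q.
Set SMB = MC: 126.31 - 1.01Q = 24.00 + 3.17Q → Q* = 24.4761.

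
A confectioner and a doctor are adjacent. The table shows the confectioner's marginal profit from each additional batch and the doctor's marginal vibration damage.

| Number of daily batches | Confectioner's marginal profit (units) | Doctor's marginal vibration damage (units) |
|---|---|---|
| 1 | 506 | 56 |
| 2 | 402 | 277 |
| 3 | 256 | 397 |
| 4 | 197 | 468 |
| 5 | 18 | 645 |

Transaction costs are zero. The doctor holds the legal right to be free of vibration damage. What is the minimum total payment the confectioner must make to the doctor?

333

Efficient level: marginal profit ≥ marginal vibration damage through level 2, so k* = 2.
With the doctor holding the right, the confectioner must at least compensate total damage at k*: 56 + 277 = 333.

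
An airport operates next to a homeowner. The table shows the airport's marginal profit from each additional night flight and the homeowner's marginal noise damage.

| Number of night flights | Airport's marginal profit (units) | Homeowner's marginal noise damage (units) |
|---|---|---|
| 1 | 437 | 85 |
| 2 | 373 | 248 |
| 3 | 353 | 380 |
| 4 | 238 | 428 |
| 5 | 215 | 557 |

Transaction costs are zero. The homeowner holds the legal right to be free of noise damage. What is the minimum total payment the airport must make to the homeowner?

333

Efficient level: marginal profit ≥ marginal noise damage through level 2, so k* = 2.
With the homeowner holding the right, the airport must at least compensate total damage at k*: 85 + 248 = 333.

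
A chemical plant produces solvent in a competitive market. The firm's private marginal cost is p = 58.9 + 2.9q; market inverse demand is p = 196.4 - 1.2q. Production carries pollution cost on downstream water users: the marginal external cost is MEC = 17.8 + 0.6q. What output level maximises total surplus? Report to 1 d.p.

Social marginal cost = private MC + MEC = 76.7 + 3.5q.
Set SMC = demand: 76.7 + 3.5q = 196.4 - 1.2q → q* = 25.4681.

q* = 25.5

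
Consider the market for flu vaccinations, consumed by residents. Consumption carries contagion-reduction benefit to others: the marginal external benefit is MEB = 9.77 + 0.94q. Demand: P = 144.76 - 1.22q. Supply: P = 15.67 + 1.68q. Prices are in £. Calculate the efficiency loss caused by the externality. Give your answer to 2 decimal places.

DWL = £679.57

Market equilibrium (private): 15.67 + 1.68q = 144.76 - 1.22q → q_m = 44.5138.
Social marginal benefit = demand + MEB = 154.53 - 0.28q.
Set SMB = MC: 154.53 - 0.28q = 15.67 + 1.68q → q* = 70.8469.
Between q* and q_m the wedge SMB − MC runs linearly from 0 to MEB(q_m), so the loss is a triangle.
DWL = ½ × 26.3331 × 51.6130 = 679.5651.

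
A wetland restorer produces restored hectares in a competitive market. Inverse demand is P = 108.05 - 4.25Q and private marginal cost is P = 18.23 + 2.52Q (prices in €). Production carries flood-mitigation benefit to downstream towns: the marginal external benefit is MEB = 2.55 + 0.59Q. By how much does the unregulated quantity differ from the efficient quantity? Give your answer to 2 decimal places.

1.68 units

Market equilibrium (private): 18.23 + 2.52Q = 108.05 - 4.25Q → Q_m = 13.2674.
Social marginal cost = private MC − MEB = 15.68 + 1.93Q.
Set SMC = demand: 15.68 + 1.93Q = 108.05 - 4.25Q → Q* = 14.9466.
Gap = |13.2674 − 14.9466| = 1.6792.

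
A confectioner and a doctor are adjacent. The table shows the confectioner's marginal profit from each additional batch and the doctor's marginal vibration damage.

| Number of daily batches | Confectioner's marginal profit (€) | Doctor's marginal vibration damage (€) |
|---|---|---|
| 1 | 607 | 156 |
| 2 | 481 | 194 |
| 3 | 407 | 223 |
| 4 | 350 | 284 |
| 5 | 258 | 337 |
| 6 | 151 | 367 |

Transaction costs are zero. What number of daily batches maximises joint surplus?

4

Bargaining reaches the level where marginal profit last exceeds marginal vibration damage.
That holds through level 4 (350 ≥ 284) but not at 5 (258 < 337).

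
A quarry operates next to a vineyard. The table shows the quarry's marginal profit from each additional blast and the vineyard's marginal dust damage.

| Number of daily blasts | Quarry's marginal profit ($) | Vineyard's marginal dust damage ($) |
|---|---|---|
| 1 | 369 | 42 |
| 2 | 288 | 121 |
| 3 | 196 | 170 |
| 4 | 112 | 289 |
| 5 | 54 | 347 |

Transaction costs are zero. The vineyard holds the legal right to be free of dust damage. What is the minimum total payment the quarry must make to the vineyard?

Efficient level: marginal profit ≥ marginal dust damage through level 3, so k* = 3.
With the vineyard holding the right, the quarry must at least compensate total damage at k*: 42 + 121 + 170 = 333.

$333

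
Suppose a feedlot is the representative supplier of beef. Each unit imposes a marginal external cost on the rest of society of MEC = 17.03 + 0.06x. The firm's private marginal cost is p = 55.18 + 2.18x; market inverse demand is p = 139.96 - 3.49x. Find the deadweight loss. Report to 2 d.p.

Market equilibrium (private): 55.18 + 2.18x = 139.96 - 3.49x → x_m = 14.9524.
Social marginal cost = private MC + MEC = 72.21 + 2.24x.
Set SMC = demand: 72.21 + 2.24x = 139.96 - 3.49x → x* = 11.8237.
The loss is the area between SMC and demand from x* to x_m; with linear curves that's a triangle of height MEC(x_m).
DWL = ½ × 3.1287 × 17.9271 = 28.0443.

DWL = 28.04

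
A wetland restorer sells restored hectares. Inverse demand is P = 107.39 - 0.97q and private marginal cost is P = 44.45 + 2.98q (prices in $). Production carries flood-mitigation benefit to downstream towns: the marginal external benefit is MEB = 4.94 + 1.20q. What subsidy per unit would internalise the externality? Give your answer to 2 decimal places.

subsidy = $34.56 per unit

Social marginal cost = private MC − MEB = 39.51 + 1.78q.
Set SMC = demand: 39.51 + 1.78q = 107.39 - 0.97q → q* = 24.6836.
The Pigouvian subsidy equals MEB at q*: 4.94 + 1.20×24.6836 = 34.5603.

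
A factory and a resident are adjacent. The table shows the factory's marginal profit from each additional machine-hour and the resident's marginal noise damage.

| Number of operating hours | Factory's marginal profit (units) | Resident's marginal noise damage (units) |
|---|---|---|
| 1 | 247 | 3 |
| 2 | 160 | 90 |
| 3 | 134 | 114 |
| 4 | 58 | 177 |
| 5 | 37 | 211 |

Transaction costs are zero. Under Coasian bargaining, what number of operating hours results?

3

Bargaining reaches the level where marginal profit last exceeds marginal noise damage.
That holds through level 3 (134 ≥ 114) but not at 4 (58 < 177).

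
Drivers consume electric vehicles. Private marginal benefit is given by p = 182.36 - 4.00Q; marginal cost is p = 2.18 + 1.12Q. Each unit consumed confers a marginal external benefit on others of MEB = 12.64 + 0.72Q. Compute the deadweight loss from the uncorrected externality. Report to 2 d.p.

Market equilibrium (private): 2.18 + 1.12Q = 182.36 - 4.00Q → Q_m = 35.1914.
Social marginal benefit = demand + MEB = 195.00 - 3.28Q.
Set SMB = MC: 195.00 - 3.28Q = 2.18 + 1.12Q → Q* = 43.8227.
Between Q* and Q_m the wedge SMB − MC runs linearly from 0 to MEB(Q_m), so the loss is a triangle.
DWL = ½ × 8.6313 × 37.9778 = 163.8989.

DWL = 163.90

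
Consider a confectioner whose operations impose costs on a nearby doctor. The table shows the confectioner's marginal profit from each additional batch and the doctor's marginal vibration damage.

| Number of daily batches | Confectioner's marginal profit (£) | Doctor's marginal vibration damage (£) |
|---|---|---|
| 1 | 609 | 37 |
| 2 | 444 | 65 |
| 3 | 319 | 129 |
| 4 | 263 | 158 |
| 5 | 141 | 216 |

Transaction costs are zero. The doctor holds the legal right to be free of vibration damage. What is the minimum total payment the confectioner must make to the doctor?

Efficient level: marginal profit ≥ marginal vibration damage through level 4, so k* = 4.
With the doctor holding the right, the confectioner must at least compensate total damage at k*: 37 + 65 + 129 + 158 = 389.

£389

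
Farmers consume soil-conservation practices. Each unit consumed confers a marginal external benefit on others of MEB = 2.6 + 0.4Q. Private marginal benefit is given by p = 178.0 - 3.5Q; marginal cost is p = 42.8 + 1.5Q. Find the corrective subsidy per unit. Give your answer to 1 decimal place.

Social marginal benefit = demand + MEB = 180.6 - 3.1Q.
Set SMB = MC: 180.6 - 3.1Q = 42.8 + 1.5Q → Q* = 29.9565.
The Pigouvian subsidy equals MEB at Q*: 2.6 + 0.4×29.9565 = 14.5826.

subsidy = 14.6 per unit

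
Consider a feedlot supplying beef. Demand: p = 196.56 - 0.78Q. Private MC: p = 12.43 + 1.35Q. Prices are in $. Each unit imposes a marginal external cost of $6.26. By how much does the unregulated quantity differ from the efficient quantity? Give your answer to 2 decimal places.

Market equilibrium (private): 12.43 + 1.35Q = 196.56 - 0.78Q → Q_m = 86.4460.
Social marginal cost = private MC + MEC = 18.69 + 1.35Q.
Set SMC = demand: 18.69 + 1.35Q = 196.56 - 0.78Q → Q* = 83.5070.
Gap = |86.4460 − 83.5070| = 2.9390.

2.94 units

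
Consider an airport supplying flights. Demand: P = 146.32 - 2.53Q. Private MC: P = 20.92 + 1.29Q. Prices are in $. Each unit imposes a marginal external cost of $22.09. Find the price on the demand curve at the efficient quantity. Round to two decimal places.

P = $77.90

Social marginal cost = private MC + MEC = 43.01 + 1.29Q.
Set SMC = demand: 43.01 + 1.29Q = 146.32 - 2.53Q → Q* = 27.0445.
Consumer price on the demand curve at Q*: 146.32 − 2.53×27.0445 = 77.8974.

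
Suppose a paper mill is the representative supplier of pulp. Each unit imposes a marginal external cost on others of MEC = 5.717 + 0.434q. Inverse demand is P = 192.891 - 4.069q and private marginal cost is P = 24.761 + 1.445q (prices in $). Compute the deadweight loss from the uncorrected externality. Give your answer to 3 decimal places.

Market equilibrium (private): 24.761 + 1.445q = 192.891 - 4.069q → q_m = 30.4915.
Social marginal cost = private MC + MEC = 30.478 + 1.879q.
Set SMC = demand: 30.478 + 1.879q = 192.891 - 4.069q → q* = 27.3055.
The welfare-loss triangle has base |q_m − q*| and height MEC(q_m) (the vertical gap between SMC and demand is zero at q* and MEC at q_m).
DWL = ½ × 3.1860 × 18.9503 = 30.1878.

DWL = $30.188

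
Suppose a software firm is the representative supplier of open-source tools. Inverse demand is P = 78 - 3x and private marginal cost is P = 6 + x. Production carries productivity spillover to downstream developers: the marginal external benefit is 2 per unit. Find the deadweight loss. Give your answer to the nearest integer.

DWL = 1

Market equilibrium (private): 6 + x = 78 - 3x → x_m = 18.0000.
Social marginal cost = private MC − MEB = 4 + x.
Set SMC = demand: 4 + x = 78 - 3x → x* = 18.5000.
The welfare-loss triangle has base |x_m − x*| and height MEB(x_m) (the vertical gap between SMC and demand is zero at x* and MEB at x_m).
DWL = ½ × 0.5000 × 2.0000 = 0.5000.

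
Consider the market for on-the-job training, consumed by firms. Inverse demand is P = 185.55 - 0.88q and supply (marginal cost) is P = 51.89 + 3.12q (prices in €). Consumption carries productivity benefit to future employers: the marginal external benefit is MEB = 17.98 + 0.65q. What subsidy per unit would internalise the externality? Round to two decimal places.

Social marginal benefit = demand + MEB = 203.53 - 0.23q.
Set SMB = MC: 203.53 - 0.23q = 51.89 + 3.12q → q* = 45.2657.
The Pigouvian subsidy equals MEB at q*: 17.98 + 0.65×45.2657 = 47.4027.

subsidy = €47.40 per unit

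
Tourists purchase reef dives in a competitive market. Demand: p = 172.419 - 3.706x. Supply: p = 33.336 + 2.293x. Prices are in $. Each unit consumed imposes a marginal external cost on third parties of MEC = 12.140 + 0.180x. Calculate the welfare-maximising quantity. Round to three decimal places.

x* = 20.544

Social marginal benefit = demand − MEC = 160.279 - 3.886x.
Set SMB = MC: 160.279 - 3.886x = 33.336 + 2.293x → x* = 20.5443.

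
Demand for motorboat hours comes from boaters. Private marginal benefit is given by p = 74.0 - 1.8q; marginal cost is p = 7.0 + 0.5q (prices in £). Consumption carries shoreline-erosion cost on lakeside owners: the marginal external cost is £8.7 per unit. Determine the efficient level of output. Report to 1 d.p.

q* = 25.3

Social marginal benefit = demand − MEC = 65.3 - 1.8q.
Set SMB = MC: 65.3 - 1.8q = 7.0 + 0.5q → q* = 25.3478.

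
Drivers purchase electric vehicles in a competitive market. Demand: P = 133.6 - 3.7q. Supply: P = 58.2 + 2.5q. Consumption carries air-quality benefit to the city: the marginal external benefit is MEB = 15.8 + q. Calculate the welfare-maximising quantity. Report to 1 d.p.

Social marginal benefit = demand + MEB = 149.4 - 2.7q.
Set SMB = MC: 149.4 - 2.7q = 58.2 + 2.5q → q* = 17.5385.

q* = 17.5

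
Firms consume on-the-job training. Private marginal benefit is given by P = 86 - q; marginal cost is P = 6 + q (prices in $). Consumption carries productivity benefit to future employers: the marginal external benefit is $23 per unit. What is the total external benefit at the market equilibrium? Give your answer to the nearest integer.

$920

Market equilibrium (private): 6 + q = 86 - q → q_m = 40.0000.
Total external benefit = MEB × q_m = 23 × 40.0000 = 920.0000.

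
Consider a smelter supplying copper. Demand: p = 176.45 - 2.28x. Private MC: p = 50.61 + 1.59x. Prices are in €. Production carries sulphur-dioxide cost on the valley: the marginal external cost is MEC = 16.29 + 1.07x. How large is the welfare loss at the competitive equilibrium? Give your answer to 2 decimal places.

Market equilibrium (private): 50.61 + 1.59x = 176.45 - 2.28x → x_m = 32.5168.
Social marginal cost = private MC + MEC = 66.90 + 2.66x.
Set SMC = demand: 66.90 + 2.66x = 176.45 - 2.28x → x* = 22.1761.
Between x* and x_m the wedge SMC − demand runs linearly from 0 to MEC(x_m), so the loss is a triangle.
DWL = ½ × 10.3407 × 51.0830 = 264.1170.

DWL = €264.12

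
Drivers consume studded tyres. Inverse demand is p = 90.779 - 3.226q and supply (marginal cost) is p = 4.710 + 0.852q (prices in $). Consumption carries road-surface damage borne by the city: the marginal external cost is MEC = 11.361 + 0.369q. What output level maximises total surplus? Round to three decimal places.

q* = 16.800

Social marginal benefit = demand − MEC = 79.418 - 3.595q.
Set SMB = MC: 79.418 - 3.595q = 4.710 + 0.852q → q* = 16.7996.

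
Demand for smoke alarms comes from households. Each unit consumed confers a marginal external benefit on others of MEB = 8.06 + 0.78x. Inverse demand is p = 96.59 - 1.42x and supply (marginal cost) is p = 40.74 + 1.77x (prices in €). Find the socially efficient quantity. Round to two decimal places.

x* = 26.52

Social marginal benefit = demand + MEB = 104.65 - 0.64x.
Set SMB = MC: 104.65 - 0.64x = 40.74 + 1.77x → x* = 26.5187.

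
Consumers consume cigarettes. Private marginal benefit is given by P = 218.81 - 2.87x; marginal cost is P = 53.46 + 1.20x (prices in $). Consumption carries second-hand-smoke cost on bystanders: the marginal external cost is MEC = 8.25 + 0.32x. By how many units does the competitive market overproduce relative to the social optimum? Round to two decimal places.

4.84 units

Market equilibrium (private): 53.46 + 1.20x = 218.81 - 2.87x → x_m = 40.6265.
Social marginal benefit = demand − MEC = 210.56 - 3.19x.
Set SMB = MC: 210.56 - 3.19x = 53.46 + 1.20x → x* = 35.7859.
Gap = |40.6265 − 35.7859| = 4.8406.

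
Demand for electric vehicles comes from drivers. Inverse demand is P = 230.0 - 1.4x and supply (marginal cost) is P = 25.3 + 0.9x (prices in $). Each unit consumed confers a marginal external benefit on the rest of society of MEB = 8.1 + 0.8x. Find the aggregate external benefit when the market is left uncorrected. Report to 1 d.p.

$3889.3

Market equilibrium (private): 25.3 + 0.9x = 230.0 - 1.4x → x_m = 89.0000.
Total external benefit = ∫₀^{x_m} (8.1 + 0.8x) dx = 8.1×89.0000 + ½×0.8×89.0000² = 3889.3000.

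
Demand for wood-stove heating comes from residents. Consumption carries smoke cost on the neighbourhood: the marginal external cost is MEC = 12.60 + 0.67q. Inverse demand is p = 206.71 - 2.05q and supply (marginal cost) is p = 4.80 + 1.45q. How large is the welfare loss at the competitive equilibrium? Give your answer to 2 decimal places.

Market equilibrium (private): 4.80 + 1.45q = 206.71 - 2.05q → q_m = 57.6886.
Social marginal benefit = demand − MEC = 194.11 - 2.72q.
Set SMB = MC: 194.11 - 2.72q = 4.80 + 1.45q → q* = 45.3981.
The welfare-loss triangle has base |q_m − q*| and height MEC(q_m) (the vertical gap between SMB and MC is zero at q* and MEC at q_m).
DWL = ½ × 12.2905 × 51.2513 = 314.9521.

DWL = 314.95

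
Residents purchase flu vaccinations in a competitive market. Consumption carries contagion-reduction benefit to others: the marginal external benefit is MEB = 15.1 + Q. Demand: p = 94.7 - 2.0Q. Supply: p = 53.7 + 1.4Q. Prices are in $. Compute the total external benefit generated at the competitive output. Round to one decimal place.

$254.8

Market equilibrium (private): 53.7 + 1.4Q = 94.7 - 2.0Q → Q_m = 12.0588.
Total external benefit = ∫₀^{Q_m} (15.1 + 1.0Q) dQ = 15.1×12.0588 + ½×1.0×12.0588² = 254.7952.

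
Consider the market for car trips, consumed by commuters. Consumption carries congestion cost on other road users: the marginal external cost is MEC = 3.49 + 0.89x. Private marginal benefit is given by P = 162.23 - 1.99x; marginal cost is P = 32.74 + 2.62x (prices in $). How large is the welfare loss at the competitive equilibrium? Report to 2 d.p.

DWL = $73.78

Market equilibrium (private): 32.74 + 2.62x = 162.23 - 1.99x → x_m = 28.0889.
Social marginal benefit = demand − MEC = 158.74 - 2.88x.
Set SMB = MC: 158.74 - 2.88x = 32.74 + 2.62x → x* = 22.9091.
Height of the DWL triangle at x_m is MC(x_m) − SMB(x_m) = MEC(x_m) = 28.4892.
DWL = ½ × 5.1798 × 28.4892 = 73.7842.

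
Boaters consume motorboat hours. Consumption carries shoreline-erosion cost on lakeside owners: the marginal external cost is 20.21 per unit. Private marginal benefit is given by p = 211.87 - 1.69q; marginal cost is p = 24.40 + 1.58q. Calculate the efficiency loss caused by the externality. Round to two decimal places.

Market equilibrium (private): 24.40 + 1.58q = 211.87 - 1.69q → q_m = 57.3303.
Social marginal benefit = demand − MEC = 191.66 - 1.69q.
Set SMB = MC: 191.66 - 1.69q = 24.40 + 1.58q → q* = 51.1498.
The welfare-loss triangle has base |q_m − q*| and height MEC(q_m) (the vertical gap between SMB and MC is zero at q* and MEC at q_m).
DWL = ½ × 6.1805 × 20.2100 = 62.4540.

DWL = 62.45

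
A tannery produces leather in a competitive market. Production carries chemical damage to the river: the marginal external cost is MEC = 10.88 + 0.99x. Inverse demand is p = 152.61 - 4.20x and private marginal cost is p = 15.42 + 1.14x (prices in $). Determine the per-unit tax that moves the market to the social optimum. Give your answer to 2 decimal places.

Social marginal cost = private MC + MEC = 26.30 + 2.13x.
Set SMC = demand: 26.30 + 2.13x = 152.61 - 4.20x → x* = 19.9542.
The Pigouvian tax equals MEC at x*: 10.88 + 0.99×19.9542 = 30.6347.

tax = $30.63 per unit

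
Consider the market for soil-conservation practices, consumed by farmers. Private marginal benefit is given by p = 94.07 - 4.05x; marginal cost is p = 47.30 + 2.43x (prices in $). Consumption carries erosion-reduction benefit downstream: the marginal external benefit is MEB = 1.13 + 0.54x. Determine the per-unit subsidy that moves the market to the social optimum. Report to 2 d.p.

subsidy = $5.48 per unit

Social marginal benefit = demand + MEB = 95.20 - 3.51x.
Set SMB = MC: 95.20 - 3.51x = 47.30 + 2.43x → x* = 8.0640.
The Pigouvian subsidy equals MEB at x*: 1.13 + 0.54×8.0640 = 5.4846.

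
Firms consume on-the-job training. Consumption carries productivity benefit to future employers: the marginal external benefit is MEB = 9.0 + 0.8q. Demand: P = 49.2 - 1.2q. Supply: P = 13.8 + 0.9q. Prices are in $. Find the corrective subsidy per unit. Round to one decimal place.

Social marginal benefit = demand + MEB = 58.2 - 0.4q.
Set SMB = MC: 58.2 - 0.4q = 13.8 + 0.9q → q* = 34.1538.
The Pigouvian subsidy equals MEB at q*: 9.0 + 0.8×34.1538 = 36.3230.

subsidy = $36.3 per unit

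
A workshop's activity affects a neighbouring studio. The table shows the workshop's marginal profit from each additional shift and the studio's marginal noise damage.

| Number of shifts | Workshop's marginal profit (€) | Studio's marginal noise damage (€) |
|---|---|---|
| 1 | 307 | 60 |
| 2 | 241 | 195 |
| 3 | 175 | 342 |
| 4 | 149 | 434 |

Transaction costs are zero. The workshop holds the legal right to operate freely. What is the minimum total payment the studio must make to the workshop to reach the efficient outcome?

Left alone the workshop would choose level 4 (marginal profit stays positive).
Efficient level: k* = 2 (marginal profit ≥ marginal noise damage through 2).
The studio must at least cover the workshop's forgone profit from cutting 4→2: 175 + 149 = 324.

€324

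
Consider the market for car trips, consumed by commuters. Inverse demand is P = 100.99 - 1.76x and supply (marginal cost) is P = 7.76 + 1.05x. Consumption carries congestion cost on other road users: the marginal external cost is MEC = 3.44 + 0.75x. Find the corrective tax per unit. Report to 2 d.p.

Social marginal benefit = demand − MEC = 97.55 - 2.51x.
Set SMB = MC: 97.55 - 2.51x = 7.76 + 1.05x → x* = 25.2219.
The Pigouvian tax equals MEC at x*: 3.44 + 0.75×25.2219 = 22.3564.

tax = 22.36 per unit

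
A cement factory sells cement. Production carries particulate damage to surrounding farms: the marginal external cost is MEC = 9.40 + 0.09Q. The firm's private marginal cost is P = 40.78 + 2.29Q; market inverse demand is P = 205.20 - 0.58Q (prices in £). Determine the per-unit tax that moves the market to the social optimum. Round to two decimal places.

Social marginal cost = private MC + MEC = 50.18 + 2.38Q.
Set SMC = demand: 50.18 + 2.38Q = 205.20 - 0.58Q → Q* = 52.3716.
The Pigouvian tax equals MEC at Q*: 9.40 + 0.09×52.3716 = 14.1134.

tax = £14.11 per unit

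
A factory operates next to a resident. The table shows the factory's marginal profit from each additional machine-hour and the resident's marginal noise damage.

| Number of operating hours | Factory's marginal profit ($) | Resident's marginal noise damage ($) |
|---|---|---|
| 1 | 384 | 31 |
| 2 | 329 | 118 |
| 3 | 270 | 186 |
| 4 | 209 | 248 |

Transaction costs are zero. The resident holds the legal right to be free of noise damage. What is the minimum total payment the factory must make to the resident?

$335

Efficient level: marginal profit ≥ marginal noise damage through level 3, so k* = 3.
With the resident holding the right, the factory must at least compensate total damage at k*: 31 + 118 + 186 = 335.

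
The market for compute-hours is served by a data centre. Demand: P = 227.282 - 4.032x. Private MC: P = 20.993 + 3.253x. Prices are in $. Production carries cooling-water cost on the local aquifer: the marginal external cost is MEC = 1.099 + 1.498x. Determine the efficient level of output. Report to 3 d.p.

Social marginal cost = private MC + MEC = 22.092 + 4.751x.
Set SMC = demand: 22.092 + 4.751x = 227.282 - 4.032x → x* = 23.3622.

x* = 23.362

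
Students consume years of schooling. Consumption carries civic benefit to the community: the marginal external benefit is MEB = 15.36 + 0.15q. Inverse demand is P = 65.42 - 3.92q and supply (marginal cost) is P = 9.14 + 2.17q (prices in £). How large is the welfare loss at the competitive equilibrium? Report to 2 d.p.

DWL = £23.61

Market equilibrium (private): 9.14 + 2.17q = 65.42 - 3.92q → q_m = 9.2414.
Social marginal benefit = demand + MEB = 80.78 - 3.77q.
Set SMB = MC: 80.78 - 3.77q = 9.14 + 2.17q → q* = 12.0606.
Height of the DWL triangle at q_m is SMB(q_m) − MC(q_m) = MEB(q_m) = 16.7462.
DWL = ½ × 2.8192 × 16.7462 = 23.6054.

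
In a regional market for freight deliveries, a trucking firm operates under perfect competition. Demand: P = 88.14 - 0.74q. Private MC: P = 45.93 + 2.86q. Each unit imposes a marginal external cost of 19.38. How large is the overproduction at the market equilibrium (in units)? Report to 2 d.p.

Market equilibrium (private): 45.93 + 2.86q = 88.14 - 0.74q → q_m = 11.7250.
Social marginal cost = private MC + MEC = 65.31 + 2.86q.
Set SMC = demand: 65.31 + 2.86q = 88.14 - 0.74q → q* = 6.3417.
Gap = |11.7250 − 6.3417| = 5.3833.

5.38 units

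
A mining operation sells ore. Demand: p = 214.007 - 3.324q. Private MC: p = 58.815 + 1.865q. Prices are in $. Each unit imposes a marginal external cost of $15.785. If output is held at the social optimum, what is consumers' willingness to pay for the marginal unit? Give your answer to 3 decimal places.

P = $124.705

Social marginal cost = private MC + MEC = 74.600 + 1.865q.
Set SMC = demand: 74.600 + 1.865q = 214.007 - 3.324q → q* = 26.8659.
Consumer price on the demand curve at q*: 214.007 − 3.324×26.8659 = 124.7047.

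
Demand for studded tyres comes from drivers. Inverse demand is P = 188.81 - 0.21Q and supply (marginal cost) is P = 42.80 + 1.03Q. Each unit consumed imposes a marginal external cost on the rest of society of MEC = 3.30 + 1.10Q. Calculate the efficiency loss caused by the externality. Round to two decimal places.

DWL = 3769.76

Market equilibrium (private): 42.80 + 1.03Q = 188.81 - 0.21Q → Q_m = 117.7500.
Social marginal benefit = demand − MEC = 185.51 - 1.31Q.
Set SMB = MC: 185.51 - 1.31Q = 42.80 + 1.03Q → Q* = 60.9872.
The welfare-loss triangle has base |Q_m − Q*| and height MEC(Q_m) (the vertical gap between SMB and MC is zero at Q* and MEC at Q_m).
DWL = ½ × 56.7628 × 132.8250 = 3769.7595.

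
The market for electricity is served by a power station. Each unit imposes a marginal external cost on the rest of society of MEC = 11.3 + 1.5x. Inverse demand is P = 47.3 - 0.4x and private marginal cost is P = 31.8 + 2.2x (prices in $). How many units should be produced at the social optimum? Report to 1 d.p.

x* = 1.0

Social marginal cost = private MC + MEC = 43.1 + 3.7x.
Set SMC = demand: 43.1 + 3.7x = 47.3 - 0.4x → x* = 1.0244.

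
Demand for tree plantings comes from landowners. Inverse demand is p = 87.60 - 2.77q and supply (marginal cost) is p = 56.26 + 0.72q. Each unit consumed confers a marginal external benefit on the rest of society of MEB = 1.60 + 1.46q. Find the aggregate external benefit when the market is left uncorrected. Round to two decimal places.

Market equilibrium (private): 56.26 + 0.72q = 87.60 - 2.77q → q_m = 8.9799.
Total external benefit = ∫₀^{q_m} (1.60 + 1.46q) dq = 1.60×8.9799 + ½×1.46×8.9799² = 73.2340.

73.23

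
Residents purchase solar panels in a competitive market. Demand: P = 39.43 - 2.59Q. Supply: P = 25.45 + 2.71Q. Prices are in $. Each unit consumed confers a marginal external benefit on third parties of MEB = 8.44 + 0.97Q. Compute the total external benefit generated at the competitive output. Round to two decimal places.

$25.64

Market equilibrium (private): 25.45 + 2.71Q = 39.43 - 2.59Q → Q_m = 2.6377.
Total external benefit = ∫₀^{Q_m} (8.44 + 0.97Q) dQ = 8.44×2.6377 + ½×0.97×2.6377² = 25.6366.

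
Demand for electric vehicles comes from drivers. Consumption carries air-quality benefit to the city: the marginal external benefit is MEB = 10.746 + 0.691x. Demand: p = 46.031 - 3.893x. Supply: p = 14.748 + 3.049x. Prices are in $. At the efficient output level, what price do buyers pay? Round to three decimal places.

Social marginal benefit = demand + MEB = 56.777 - 3.202x.
Set SMB = MC: 56.777 - 3.202x = 14.748 + 3.049x → x* = 6.7236.
Consumer price on the demand curve at x*: 46.031 − 3.893×6.7236 = 19.8560.

P = $19.856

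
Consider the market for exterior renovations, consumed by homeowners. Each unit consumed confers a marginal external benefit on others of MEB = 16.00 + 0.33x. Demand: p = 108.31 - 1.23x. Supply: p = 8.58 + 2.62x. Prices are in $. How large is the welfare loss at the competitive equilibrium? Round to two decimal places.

DWL = $85.60

Market equilibrium (private): 8.58 + 2.62x = 108.31 - 1.23x → x_m = 25.9039.
Social marginal benefit = demand + MEB = 124.31 - 0.90x.
Set SMB = MC: 124.31 - 0.90x = 8.58 + 2.62x → x* = 32.8778.
The welfare-loss triangle has base |x_m − x*| and height MEB(x_m) (the vertical gap between SMB and MC is zero at x* and MEB at x_m).
DWL = ½ × 6.9739 × 24.5483 = 85.5987.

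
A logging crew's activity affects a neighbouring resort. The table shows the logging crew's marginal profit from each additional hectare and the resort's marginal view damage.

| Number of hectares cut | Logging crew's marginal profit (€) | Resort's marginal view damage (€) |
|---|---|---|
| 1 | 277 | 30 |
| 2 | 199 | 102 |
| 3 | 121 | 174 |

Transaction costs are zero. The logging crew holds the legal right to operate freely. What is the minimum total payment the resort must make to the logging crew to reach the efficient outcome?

€121

Left alone the logging crew would choose level 3 (marginal profit stays positive).
Efficient level: k* = 2 (marginal profit ≥ marginal view damage through 2).
The resort must at least cover the logging crew's forgone profit from cutting 3→2: 121 = 121.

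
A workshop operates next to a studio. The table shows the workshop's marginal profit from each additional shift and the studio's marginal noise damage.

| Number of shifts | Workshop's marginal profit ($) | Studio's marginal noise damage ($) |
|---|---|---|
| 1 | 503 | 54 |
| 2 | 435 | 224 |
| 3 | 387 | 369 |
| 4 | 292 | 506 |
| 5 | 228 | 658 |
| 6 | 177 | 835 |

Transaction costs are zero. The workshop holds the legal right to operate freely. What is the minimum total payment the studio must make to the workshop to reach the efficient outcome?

Left alone the workshop would choose level 6 (marginal profit stays positive).
Efficient level: k* = 3 (marginal profit ≥ marginal noise damage through 3).
The studio must at least cover the workshop's forgone profit from cutting 6→3: 292 + 228 + 177 = 697.

$697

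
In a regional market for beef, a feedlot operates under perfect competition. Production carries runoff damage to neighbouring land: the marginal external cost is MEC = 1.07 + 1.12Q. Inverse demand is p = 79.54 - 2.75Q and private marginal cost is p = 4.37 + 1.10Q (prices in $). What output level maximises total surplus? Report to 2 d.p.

Q* = 14.91

Social marginal cost = private MC + MEC = 5.44 + 2.22Q.
Set SMC = demand: 5.44 + 2.22Q = 79.54 - 2.75Q → Q* = 14.9095.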